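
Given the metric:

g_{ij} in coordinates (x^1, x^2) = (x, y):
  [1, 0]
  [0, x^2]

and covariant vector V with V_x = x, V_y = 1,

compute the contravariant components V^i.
Inverse metric (diagonal): g^{xx} = 1, g^{yy} = 1/x^2
V^i = g^{ij} V_j:
V^x = (1)(x) + (0)(1) = x
V^y = (0)(x) + (1/x^2)(1) = 1/x^2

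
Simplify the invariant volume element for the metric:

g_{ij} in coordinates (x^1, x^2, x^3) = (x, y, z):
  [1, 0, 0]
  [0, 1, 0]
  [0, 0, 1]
det(g) = 1
√|det(g)| = 1
Volume element: dV = 1 dx dy dz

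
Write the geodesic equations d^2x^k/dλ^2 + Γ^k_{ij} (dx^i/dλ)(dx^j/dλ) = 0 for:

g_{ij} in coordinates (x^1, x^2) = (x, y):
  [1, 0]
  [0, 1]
Geodesic equation: d^2x^k/dλ^2 + Γ^k_{ij} (dx^i/dλ)(dx^j/dλ) = 0.
All Christoffel symbols vanish, so the geodesics are straight lines:
d^2x/dλ^2 = 0
d^2y/dλ^2 = 0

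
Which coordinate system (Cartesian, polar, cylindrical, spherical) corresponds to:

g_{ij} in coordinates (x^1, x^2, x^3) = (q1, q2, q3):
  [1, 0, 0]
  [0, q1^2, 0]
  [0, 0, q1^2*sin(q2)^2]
The line element ds^2 = dq1^2 + q1^2 dq2^2 + q1^2 sin(q2)^2 dq3^2 is dr^2 + r^2 dθ^2 + r^2 sin(θ)^2 dφ^2 with q1 = r, q2 = θ, q3 = φ.
spherical coordinates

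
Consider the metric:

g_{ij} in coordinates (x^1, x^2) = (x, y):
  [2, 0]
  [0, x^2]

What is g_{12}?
With x^1 = x, x^2 = y, g_{12} = g_{xy} is the row-1, column-2 entry of the matrix.
g_{12} = 0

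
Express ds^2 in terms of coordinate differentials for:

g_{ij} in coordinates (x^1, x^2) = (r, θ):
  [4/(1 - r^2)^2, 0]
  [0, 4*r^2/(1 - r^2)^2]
ds^2 = g_{ij} dx^i dx^j; only the non-zero components contribute.
ds^2 = (4/(1 - r^2)^2) dr^2 + (4*r^2/(1 - r^2)^2) dθ^2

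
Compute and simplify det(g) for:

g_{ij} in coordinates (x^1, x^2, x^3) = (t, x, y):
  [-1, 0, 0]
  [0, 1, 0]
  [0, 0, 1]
Diagonal metric: det(g) = g_{11}·g_{22}·g_{33}
= (-1)·(1)·(1)
det(g) = -1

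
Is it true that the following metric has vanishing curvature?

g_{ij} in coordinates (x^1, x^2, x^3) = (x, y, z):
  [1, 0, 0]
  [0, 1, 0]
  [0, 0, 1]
All metric components are constant, so every Christoffel symbol vanishes and R^i_{jkl} = 0.
Yes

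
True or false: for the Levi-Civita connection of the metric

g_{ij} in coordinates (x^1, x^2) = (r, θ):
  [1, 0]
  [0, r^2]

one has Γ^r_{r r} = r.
Γ^r_{r r} = (1/2) g^{rr} (∂_r g_{rr} + ∂_r g_{rr} - ∂_r g_{rr}) = (1/2)(1)((0) + (0) - (0)) = 0
This differs from the proposed value r.
False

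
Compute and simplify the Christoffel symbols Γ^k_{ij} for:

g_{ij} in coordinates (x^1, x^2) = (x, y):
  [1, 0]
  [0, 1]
Using Γ^k_{ij} = (1/2) g^{km} (∂_i g_{mj} + ∂_j g_{mi} - ∂_m g_{ij}); the metric is diagonal, so only the m = k term contributes.
Every metric component is constant, so all ∂_m g_{ij} = 0 and every Christoffel symbol vanishes.
All Christoffel symbols are zero.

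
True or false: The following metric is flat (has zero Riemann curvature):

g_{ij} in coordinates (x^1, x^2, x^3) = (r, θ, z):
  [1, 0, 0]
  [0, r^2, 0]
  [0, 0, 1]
Non-zero Christoffel symbols:
Γ^r_{θ θ} = -r
Γ^θ_{r θ} = 1/r
Ricci tensor: R_{rr} = 0, R_{rθ} = 0, R_{rz} = 0, R_{θθ} = 0, R_{θz} = 0, R_{zz} = 0
All R_{ij} vanish; in 3 dimensions the Riemann tensor is fully determined by the Ricci tensor, so R^i_{jkl} = 0: the metric is flat (curvilinear coordinates on flat space).
True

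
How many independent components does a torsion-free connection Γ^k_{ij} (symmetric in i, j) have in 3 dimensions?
Γ^k_{ij} has n choices for the upper index and n(n+1)/2 independent symmetric lower index pairs.
Total = 3 × 3×4/2 = 3 × 6 = 18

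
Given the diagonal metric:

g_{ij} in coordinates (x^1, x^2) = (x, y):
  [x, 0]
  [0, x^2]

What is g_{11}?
With x^1 = x, x^2 = y, g_{11} = g_{xx} is the row-1, column-1 entry of the matrix.
g_{11} = x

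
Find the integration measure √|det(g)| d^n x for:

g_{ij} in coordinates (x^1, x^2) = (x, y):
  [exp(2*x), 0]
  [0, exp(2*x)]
det(g) = exp(4*x)
√|det(g)| = exp(2*x)
Volume element: dV = exp(2*x) dx dy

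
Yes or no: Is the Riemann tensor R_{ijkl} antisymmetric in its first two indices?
R_{ijkl} = -R_{jikl} (follows from metric compatibility).
Yes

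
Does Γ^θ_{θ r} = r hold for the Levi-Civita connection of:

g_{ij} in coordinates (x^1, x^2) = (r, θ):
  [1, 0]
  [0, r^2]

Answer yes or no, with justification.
Γ^θ_{θ r} = (1/2) g^{θθ} (∂_θ g_{θr} + ∂_r g_{θθ} - ∂_θ g_{θr}) = (1/2)(1/r^2)((0) + (2*r) - (0)) = 1/r
This differs from the proposed value r.
No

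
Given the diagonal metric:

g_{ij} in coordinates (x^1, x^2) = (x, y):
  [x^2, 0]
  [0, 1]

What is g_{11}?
With x^1 = x, x^2 = y, g_{11} = g_{xx} is the row-1, column-1 entry of the matrix.
g_{11} = x^2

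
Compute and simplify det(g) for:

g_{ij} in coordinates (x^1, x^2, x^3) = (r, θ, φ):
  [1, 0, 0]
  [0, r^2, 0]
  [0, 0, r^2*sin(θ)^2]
Diagonal metric: det(g) = g_{11}·g_{22}·g_{33}
= (1)·(r^2)·(r^2*sin(θ)^2)
det(g) = r^4*sin(θ)^2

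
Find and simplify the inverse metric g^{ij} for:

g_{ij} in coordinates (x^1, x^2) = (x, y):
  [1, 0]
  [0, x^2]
The metric is diagonal, so g^{ij} is diagonal with entries 1/g_{ii}: diag(1, 1/(x^2)).
g^{ij}:
  [1, 0]
  [0, 1/x^2]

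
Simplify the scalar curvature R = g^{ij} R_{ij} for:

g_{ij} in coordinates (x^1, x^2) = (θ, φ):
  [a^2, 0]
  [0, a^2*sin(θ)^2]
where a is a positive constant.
Non-zero Christoffel symbols (Γ^k_{ij} = Γ^k_{ji}):
Γ^θ_{φ φ} = -sin(2*θ)/2
Γ^φ_{θ φ} = 1/tan(θ)
Ricci tensor (R_{ij} = R^k_{ikj}): R_{θθ} = 1, R_{θφ} = 0, R_{φφ} = sin(θ)^2
Inverse metric: g^{θθ} = 1/a^2, g^{φφ} = 1/(a^2*sin(θ)^2)
R = g^{ij} R_{ij} = (1/a^2)(1) + (1/(a^2*sin(θ)^2))(sin(θ)^2) = 2/a^2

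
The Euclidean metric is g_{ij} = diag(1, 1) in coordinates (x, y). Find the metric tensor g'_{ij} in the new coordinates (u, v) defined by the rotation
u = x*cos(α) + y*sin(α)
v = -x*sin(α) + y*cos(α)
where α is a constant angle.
Invert the transformation: x = u*cos(α) - v*sin(α), y = u*sin(α) + v*cos(α)
g'_{ij} = (∂x^k/∂x'^i)(∂x^l/∂x'^j) g_{kl}; with g_{kl} = δ_{kl} this is Σ_k (∂x^k/∂x'^i)(∂x^k/∂x'^j).
Jacobian: ∂x/∂u = cos(α), ∂x/∂v = -sin(α), ∂y/∂u = sin(α), ∂y/∂v = cos(α)
g'_{uu} = (cos(α))(cos(α)) + (sin(α))(sin(α)) = 1
g'_{uv} = (cos(α))(-sin(α)) + (sin(α))(cos(α)) = 0
g'_{vv} = (-sin(α))(-sin(α)) + (cos(α))(cos(α)) = 1
g'_{ij} = diag(1, 1)
The Euclidean metric is invariant under rotations.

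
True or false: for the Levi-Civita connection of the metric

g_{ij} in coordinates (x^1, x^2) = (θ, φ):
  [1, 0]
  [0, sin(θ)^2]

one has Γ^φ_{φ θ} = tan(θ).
Γ^φ_{φ θ} = (1/2) g^{φφ} (∂_φ g_{φθ} + ∂_θ g_{φφ} - ∂_φ g_{φθ}) = (1/2)(1/sin(θ)^2)((0) + (sin(2*θ)) - (0)) = 1/tan(θ)
This differs from the proposed value tan(θ).
False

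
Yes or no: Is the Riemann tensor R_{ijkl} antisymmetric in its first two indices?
R_{ijkl} = -R_{jikl} (follows from metric compatibility).
Yes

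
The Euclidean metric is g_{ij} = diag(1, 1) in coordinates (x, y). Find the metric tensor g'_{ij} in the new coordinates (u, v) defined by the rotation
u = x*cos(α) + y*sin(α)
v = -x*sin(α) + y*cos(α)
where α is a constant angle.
Invert the transformation: x = u*cos(α) - v*sin(α), y = u*sin(α) + v*cos(α)
g'_{ij} = (∂x^k/∂x'^i)(∂x^l/∂x'^j) g_{kl}; with g_{kl} = δ_{kl} this is Σ_k (∂x^k/∂x'^i)(∂x^k/∂x'^j).
Jacobian: ∂x/∂u = cos(α), ∂x/∂v = -sin(α), ∂y/∂u = sin(α), ∂y/∂v = cos(α)
g'_{uu} = (cos(α))(cos(α)) + (sin(α))(sin(α)) = 1
g'_{uv} = (cos(α))(-sin(α)) + (sin(α))(cos(α)) = 0
g'_{vv} = (-sin(α))(-sin(α)) + (cos(α))(cos(α)) = 1
g'_{ij} = diag(1, 1)
The Euclidean metric is invariant under rotations.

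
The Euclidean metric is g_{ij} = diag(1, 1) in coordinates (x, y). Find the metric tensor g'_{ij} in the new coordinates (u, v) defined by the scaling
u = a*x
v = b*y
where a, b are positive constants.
Invert the transformation: x = u/a, y = v/b
g'_{ij} = (∂x^k/∂x'^i)(∂x^l/∂x'^j) g_{kl}; with g_{kl} = δ_{kl} this is Σ_k (∂x^k/∂x'^i)(∂x^k/∂x'^j).
Jacobian: ∂x/∂u = 1/a, ∂x/∂v = 0, ∂y/∂u = 0, ∂y/∂v = 1/b
g'_{uu} = (1/a)(1/a) + (0)(0) = 1/a^2
g'_{uv} = (1/a)(0) + (0)(1/b) = 0
g'_{vv} = (0)(0) + (1/b)(1/b) = 1/b^2
g'_{ij} = diag(1/a^2, 1/b^2)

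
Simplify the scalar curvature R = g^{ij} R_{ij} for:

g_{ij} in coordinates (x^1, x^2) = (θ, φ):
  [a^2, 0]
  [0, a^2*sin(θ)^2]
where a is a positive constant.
Non-zero Christoffel symbols (Γ^k_{ij} = Γ^k_{ji}):
Γ^θ_{φ φ} = -sin(2*θ)/2
Γ^φ_{θ φ} = 1/tan(θ)
Ricci tensor (R_{ij} = R^k_{ikj}): R_{θθ} = 1, R_{θφ} = 0, R_{φφ} = sin(θ)^2
Inverse metric: g^{θθ} = 1/a^2, g^{φφ} = 1/(a^2*sin(θ)^2)
R = g^{ij} R_{ij} = (1/a^2)(1) + (1/(a^2*sin(θ)^2))(sin(θ)^2) = 2/a^2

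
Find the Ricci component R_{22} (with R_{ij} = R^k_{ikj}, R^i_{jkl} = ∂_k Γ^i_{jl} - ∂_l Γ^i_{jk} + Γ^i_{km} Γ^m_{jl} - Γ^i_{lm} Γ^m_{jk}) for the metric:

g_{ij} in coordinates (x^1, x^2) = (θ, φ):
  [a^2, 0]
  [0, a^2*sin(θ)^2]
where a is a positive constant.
Non-zero Christoffel symbols (Γ^k_{ij} = Γ^k_{ji}):
Γ^θ_{φ φ} = -sin(2*θ)/2
Γ^φ_{θ φ} = 1/tan(θ)
R^θ_{φ θ φ} = ∂_θ Γ^θ_{φ φ} - ∂_φ Γ^θ_{φ θ} + Γ^θ_{θ m} Γ^m_{φ φ} - Γ^θ_{φ m} Γ^m_{φ θ}
  = (-cos(2*θ)) - (0) + (0) - (-cos(θ)^2) = sin(θ)^2
R^φ_{φ φ φ} = 0 (a repeated index in an antisymmetric pair)
R_{φφ} = R^θ_{φ θ φ} + R^φ_{φ φ φ} = (sin(θ)^2) + (0) = sin(θ)^2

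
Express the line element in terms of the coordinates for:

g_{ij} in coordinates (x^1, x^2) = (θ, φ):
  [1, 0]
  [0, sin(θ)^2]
ds^2 = g_{ij} dx^i dx^j; only the non-zero components contribute.
ds^2 = dθ^2 + sin(θ)^2 dφ^2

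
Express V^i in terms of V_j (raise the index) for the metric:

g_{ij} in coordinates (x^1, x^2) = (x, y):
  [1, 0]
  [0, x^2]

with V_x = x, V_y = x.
Inverse metric (diagonal): g^{xx} = 1, g^{yy} = 1/x^2
V^i = g^{ij} V_j:
V^x = (1)(x) + (0)(x) = x
V^y = (0)(x) + (1/x^2)(x) = 1/x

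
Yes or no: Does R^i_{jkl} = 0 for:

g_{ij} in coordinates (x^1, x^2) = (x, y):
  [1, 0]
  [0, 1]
All metric components are constant, so every Christoffel symbol vanishes and R^i_{jkl} = 0.
Yes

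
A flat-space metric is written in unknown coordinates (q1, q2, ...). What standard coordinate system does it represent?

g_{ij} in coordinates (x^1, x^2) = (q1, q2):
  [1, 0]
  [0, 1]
All components are constant and the metric is the identity, i.e. orthonormal rectilinear coordinates.
Cartesian (2D) coordinates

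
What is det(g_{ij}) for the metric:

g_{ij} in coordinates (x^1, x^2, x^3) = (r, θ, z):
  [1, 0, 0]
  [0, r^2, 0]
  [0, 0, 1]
Diagonal metric: det(g) = g_{11}·g_{22}·g_{33}
= (1)·(r^2)·(1)
det(g) = r^2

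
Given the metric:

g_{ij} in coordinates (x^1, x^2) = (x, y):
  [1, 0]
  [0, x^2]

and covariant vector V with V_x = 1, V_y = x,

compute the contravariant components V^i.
Inverse metric (diagonal): g^{xx} = 1, g^{yy} = 1/x^2
V^i = g^{ij} V_j:
V^x = (1)(1) + (0)(x) = 1
V^y = (0)(1) + (1/x^2)(x) = 1/x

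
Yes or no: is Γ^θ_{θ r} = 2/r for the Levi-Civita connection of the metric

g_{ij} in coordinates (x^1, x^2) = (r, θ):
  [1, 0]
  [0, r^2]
Γ^θ_{θ r} = (1/2) g^{θθ} (∂_θ g_{θr} + ∂_r g_{θθ} - ∂_θ g_{θr}) = (1/2)(1/r^2)((0) + (2*r) - (0)) = 1/r
This differs from the proposed value 2/r.
No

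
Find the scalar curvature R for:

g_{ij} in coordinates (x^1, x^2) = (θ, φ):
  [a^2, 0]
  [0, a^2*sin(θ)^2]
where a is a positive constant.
Non-zero Christoffel symbols (Γ^k_{ij} = Γ^k_{ji}):
Γ^θ_{φ φ} = -sin(2*θ)/2
Γ^φ_{θ φ} = 1/tan(θ)
Ricci tensor (R_{ij} = R^k_{ikj}): R_{θθ} = 1, R_{θφ} = 0, R_{φφ} = sin(θ)^2
Inverse metric: g^{θθ} = 1/a^2, g^{φφ} = 1/(a^2*sin(θ)^2)
R = g^{ij} R_{ij} = (1/a^2)(1) + (1/(a^2*sin(θ)^2))(sin(θ)^2) = 2/a^2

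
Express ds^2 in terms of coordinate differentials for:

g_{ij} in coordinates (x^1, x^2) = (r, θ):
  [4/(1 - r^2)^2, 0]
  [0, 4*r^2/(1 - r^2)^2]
ds^2 = g_{ij} dx^i dx^j; only the non-zero components contribute.
ds^2 = (4/(1 - r^2)^2) dr^2 + (4*r^2/(1 - r^2)^2) dθ^2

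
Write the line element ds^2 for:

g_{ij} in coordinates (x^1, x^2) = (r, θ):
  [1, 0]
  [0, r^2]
ds^2 = g_{ij} dx^i dx^j; only the non-zero components contribute.
ds^2 = dr^2 + r^2 dθ^2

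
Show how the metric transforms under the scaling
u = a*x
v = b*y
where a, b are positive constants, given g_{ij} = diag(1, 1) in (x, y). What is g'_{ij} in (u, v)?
Invert the transformation: x = u/a, y = v/b
g'_{ij} = (∂x^k/∂x'^i)(∂x^l/∂x'^j) g_{kl}; with g_{kl} = δ_{kl} this is Σ_k (∂x^k/∂x'^i)(∂x^k/∂x'^j).
Jacobian: ∂x/∂u = 1/a, ∂x/∂v = 0, ∂y/∂u = 0, ∂y/∂v = 1/b
g'_{uu} = (1/a)(1/a) + (0)(0) = 1/a^2
g'_{uv} = (1/a)(0) + (0)(1/b) = 0
g'_{vv} = (0)(0) + (1/b)(1/b) = 1/b^2
g'_{ij} = diag(1/a^2, 1/b^2)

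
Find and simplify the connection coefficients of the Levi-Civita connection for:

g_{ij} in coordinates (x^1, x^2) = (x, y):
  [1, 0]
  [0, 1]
Using Γ^k_{ij} = (1/2) g^{km} (∂_i g_{mj} + ∂_j g_{mi} - ∂_m g_{ij}); the metric is diagonal, so only the m = k term contributes.
Every metric component is constant, so all ∂_m g_{ij} = 0 and every Christoffel symbol vanishes.
All Christoffel symbols are zero.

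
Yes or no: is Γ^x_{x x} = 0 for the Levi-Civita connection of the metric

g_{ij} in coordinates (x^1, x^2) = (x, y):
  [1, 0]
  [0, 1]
Γ^x_{x x} = (1/2) g^{xx} (∂_x g_{xx} + ∂_x g_{xx} - ∂_x g_{xx}) = (1/2)(1)((0) + (0) - (0)) = 0
This equals the proposed value 0.
Yes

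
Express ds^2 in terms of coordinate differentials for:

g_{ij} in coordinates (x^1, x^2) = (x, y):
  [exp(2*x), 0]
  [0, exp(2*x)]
ds^2 = g_{ij} dx^i dx^j; only the non-zero components contribute.
ds^2 = exp(2*x) dx^2 + exp(2*x) dy^2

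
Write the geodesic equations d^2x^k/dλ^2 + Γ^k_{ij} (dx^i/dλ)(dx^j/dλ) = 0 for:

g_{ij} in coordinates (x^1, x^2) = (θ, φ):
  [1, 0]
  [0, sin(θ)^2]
Geodesic equation: d^2x^k/dλ^2 + Γ^k_{ij} (dx^i/dλ)(dx^j/dλ) = 0.
Non-zero Christoffel symbols:
Γ^θ_{φ φ} = -sin(2*θ)/2
Γ^φ_{θ φ} = 1/tan(θ)
Substituting (the symmetric pair Γ^k_{ij}, Γ^k_{ji} combines into a factor 2):
d^2θ/dλ^2 - (sin(2*θ)/2) (dφ/dλ)^2 = 0
d^2φ/dλ^2 + (2/tan(θ)) (dθ/dλ)(dφ/dλ) = 0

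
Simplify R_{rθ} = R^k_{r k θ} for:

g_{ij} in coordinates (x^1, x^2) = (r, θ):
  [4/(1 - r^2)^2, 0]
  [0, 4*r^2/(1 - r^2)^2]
Non-zero Christoffel symbols (Γ^k_{ij} = Γ^k_{ji}):
Γ^r_{r r} = 2*r/(1 - r^2)
Γ^r_{θ θ} = (r^3 + r)/(r^2 - 1)
Γ^θ_{r θ} = (-r^2 - 1)/(r^3 - r)
R^r_{r r θ} = 0 (a repeated index in an antisymmetric pair)
R^θ_{r θ θ} = 0 (a repeated index in an antisymmetric pair)
R_{rθ} = R^r_{r r θ} + R^θ_{r θ θ} = (0) + (0) = 0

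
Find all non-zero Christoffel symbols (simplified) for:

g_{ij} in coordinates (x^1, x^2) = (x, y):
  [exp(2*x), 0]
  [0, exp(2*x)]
Using Γ^k_{ij} = (1/2) g^{km} (∂_i g_{mj} + ∂_j g_{mi} - ∂_m g_{ij}); the metric is diagonal, so only the m = k term contributes.
Non-zero symbols (using the symmetry Γ^k_{ij} = Γ^k_{ji}):
Γ^x_{x x} = (1/2) g^{xx} (∂_x g_{xx} + ∂_x g_{xx} - ∂_x g_{xx}) = (1/2)(exp(-2*x))((2*exp(2*x)) + (2*exp(2*x)) - (2*exp(2*x))) = 1
Γ^x_{y y} = (1/2) g^{xx} (∂_y g_{xy} + ∂_y g_{xy} - ∂_x g_{yy}) = (1/2)(exp(-2*x))((0) + (0) - (2*exp(2*x))) = -1
Γ^y_{x y} = (1/2) g^{yy} (∂_x g_{yy} + ∂_y g_{yx} - ∂_y g_{xy}) = (1/2)(exp(-2*x))((2*exp(2*x)) + (0) - (0)) = 1
All other Christoffel symbols are zero.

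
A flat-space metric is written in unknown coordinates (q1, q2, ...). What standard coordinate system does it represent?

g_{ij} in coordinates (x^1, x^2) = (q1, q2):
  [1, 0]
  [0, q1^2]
The line element ds^2 = dq1^2 + q1^2 dq2^2 is dr^2 + r^2 dθ^2 with q1 = r, q2 = θ.
polar coordinates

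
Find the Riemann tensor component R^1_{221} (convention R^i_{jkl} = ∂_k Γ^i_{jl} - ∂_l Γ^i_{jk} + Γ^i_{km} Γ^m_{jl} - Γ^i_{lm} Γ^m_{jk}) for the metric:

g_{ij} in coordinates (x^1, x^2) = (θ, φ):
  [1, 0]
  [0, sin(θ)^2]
Non-zero Christoffel symbols (Γ^k_{ij} = Γ^k_{ji}):
Γ^θ_{φ φ} = -sin(2*θ)/2
Γ^φ_{θ φ} = 1/tan(θ)
R^θ_{φ φ θ} = ∂_φ Γ^θ_{φ θ} - ∂_θ Γ^θ_{φ φ} + Γ^θ_{φ m} Γ^m_{φ θ} - Γ^θ_{θ m} Γ^m_{φ φ}
  = (0) - (-cos(2*θ)) + (-cos(θ)^2) - (0) = -sin(θ)^2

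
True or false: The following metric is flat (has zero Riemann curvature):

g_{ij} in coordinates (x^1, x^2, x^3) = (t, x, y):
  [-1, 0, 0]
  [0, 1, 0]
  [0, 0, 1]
All metric components are constant, so every Christoffel symbol vanishes and R^i_{jkl} = 0.
True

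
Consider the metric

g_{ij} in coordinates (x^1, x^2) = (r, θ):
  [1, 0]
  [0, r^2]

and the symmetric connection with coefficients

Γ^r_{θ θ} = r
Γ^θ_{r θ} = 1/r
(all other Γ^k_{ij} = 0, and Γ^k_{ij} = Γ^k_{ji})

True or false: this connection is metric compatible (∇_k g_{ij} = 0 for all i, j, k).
Using ∇_k g_{ij} = ∂_k g_{ij} - Γ^m_{ki} g_{mj} - Γ^m_{kj} g_{im}:
∇_θ g_{rθ} = (0) - (r) - (r) = -2*r ≠ 0
So the connection is not metric compatible (it is not the Levi-Civita connection).
False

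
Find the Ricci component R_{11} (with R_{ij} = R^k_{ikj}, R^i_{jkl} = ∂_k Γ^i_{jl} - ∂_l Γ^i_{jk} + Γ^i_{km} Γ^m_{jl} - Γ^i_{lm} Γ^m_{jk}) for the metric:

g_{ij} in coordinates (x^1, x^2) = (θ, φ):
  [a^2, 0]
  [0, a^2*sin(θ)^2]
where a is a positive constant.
Non-zero Christoffel symbols (Γ^k_{ij} = Γ^k_{ji}):
Γ^θ_{φ φ} = -sin(2*θ)/2
Γ^φ_{θ φ} = 1/tan(θ)
R^θ_{θ θ θ} = 0 (a repeated index in an antisymmetric pair)
R^φ_{θ φ θ} = ∂_φ Γ^φ_{θ θ} - ∂_θ Γ^φ_{θ φ} + Γ^φ_{φ m} Γ^m_{θ θ} - Γ^φ_{θ m} Γ^m_{θ φ}
  = (0) - (-1/sin(θ)^2) + (0) - (1/tan(θ)^2) = 1
R_{θθ} = R^θ_{θ θ θ} + R^φ_{θ φ θ} = (0) + (1) = 1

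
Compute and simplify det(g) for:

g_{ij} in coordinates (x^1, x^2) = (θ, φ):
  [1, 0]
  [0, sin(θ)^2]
For a 2×2 metric: det(g) = g_{11}·g_{22} - g_{12}·g_{21}
= (1)·(sin(θ)^2) - (0)·(0)
= sin(θ)^2 - 0
det(g) = sin(θ)^2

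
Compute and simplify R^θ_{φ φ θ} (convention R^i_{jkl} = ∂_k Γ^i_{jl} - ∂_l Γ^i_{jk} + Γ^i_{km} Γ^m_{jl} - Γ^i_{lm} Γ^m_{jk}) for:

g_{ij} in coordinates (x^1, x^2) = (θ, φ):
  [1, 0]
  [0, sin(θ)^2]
Non-zero Christoffel symbols (Γ^k_{ij} = Γ^k_{ji}):
Γ^θ_{φ φ} = -sin(2*θ)/2
Γ^φ_{θ φ} = 1/tan(θ)
R^θ_{φ φ θ} = ∂_φ Γ^θ_{φ θ} - ∂_θ Γ^θ_{φ φ} + Γ^θ_{φ m} Γ^m_{φ θ} - Γ^θ_{θ m} Γ^m_{φ φ}
  = (0) - (-cos(2*θ)) + (-cos(θ)^2) - (0) = -sin(θ)^2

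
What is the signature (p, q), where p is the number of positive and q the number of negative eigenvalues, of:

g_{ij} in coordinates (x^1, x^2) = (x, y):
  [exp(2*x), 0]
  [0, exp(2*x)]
The metric is diagonal, so its eigenvalues are the diagonal entries: exp(2*x), exp(2*x) (at a generic point, where coordinate-dependent entries are positive).
2 positive, 0 negative.
(2, 0) - Riemannian (positive definite)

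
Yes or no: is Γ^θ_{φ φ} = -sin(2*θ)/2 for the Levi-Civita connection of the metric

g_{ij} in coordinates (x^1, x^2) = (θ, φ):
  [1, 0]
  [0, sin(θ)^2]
Γ^θ_{φ φ} = (1/2) g^{θθ} (∂_φ g_{θφ} + ∂_φ g_{θφ} - ∂_θ g_{φφ}) = (1/2)(1)((0) + (0) - (sin(2*θ))) = -sin(2*θ)/2
This equals the proposed value -sin(2*θ)/2.
Yes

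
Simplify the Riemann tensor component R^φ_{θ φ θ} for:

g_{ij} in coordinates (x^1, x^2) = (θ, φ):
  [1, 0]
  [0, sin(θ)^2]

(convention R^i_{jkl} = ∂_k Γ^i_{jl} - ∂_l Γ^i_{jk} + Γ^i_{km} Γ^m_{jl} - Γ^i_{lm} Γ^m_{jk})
Non-zero Christoffel symbols (Γ^k_{ij} = Γ^k_{ji}):
Γ^θ_{φ φ} = -sin(2*θ)/2
Γ^φ_{θ φ} = 1/tan(θ)
R^φ_{θ φ θ} = ∂_φ Γ^φ_{θ θ} - ∂_θ Γ^φ_{θ φ} + Γ^φ_{φ m} Γ^m_{θ θ} - Γ^φ_{θ m} Γ^m_{θ φ}
  = (0) - (-1/sin(θ)^2) + (0) - (1/tan(θ)^2) = 1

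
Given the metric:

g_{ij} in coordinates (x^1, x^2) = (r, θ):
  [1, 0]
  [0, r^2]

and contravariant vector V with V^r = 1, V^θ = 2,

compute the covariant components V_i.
V_i = g_{ij} V^j:
V_r = (1)(1) + (0)(2) = 1
V_θ = (0)(1) + (r^2)(2) = 2*r^2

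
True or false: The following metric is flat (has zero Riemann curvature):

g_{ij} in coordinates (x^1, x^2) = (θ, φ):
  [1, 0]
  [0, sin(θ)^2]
Non-zero Christoffel symbols:
Γ^θ_{φ φ} = -sin(2*θ)/2
Γ^φ_{θ φ} = 1/tan(θ)
Ricci tensor: R_{θθ} = 1, R_{θφ} = 0, R_{φφ} = sin(θ)^2
The Ricci tensor is non-zero, so the Riemann tensor is non-zero: not flat.
False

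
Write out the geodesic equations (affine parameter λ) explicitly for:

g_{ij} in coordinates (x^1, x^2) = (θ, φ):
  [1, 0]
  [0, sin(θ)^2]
Geodesic equation: d^2x^k/dλ^2 + Γ^k_{ij} (dx^i/dλ)(dx^j/dλ) = 0.
Non-zero Christoffel symbols:
Γ^θ_{φ φ} = -sin(2*θ)/2
Γ^φ_{θ φ} = 1/tan(θ)
Substituting (the symmetric pair Γ^k_{ij}, Γ^k_{ji} combines into a factor 2):
d^2θ/dλ^2 - (sin(2*θ)/2) (dφ/dλ)^2 = 0
d^2φ/dλ^2 + (2/tan(θ)) (dθ/dλ)(dφ/dλ) = 0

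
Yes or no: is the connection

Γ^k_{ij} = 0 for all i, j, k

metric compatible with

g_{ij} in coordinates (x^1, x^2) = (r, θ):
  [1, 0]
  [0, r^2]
Using ∇_k g_{ij} = ∂_k g_{ij} - Γ^m_{ki} g_{mj} - Γ^m_{kj} g_{im}:
∇_r g_{θθ} = (2*r) - (0) - (0) = 2*r ≠ 0
So the connection is not metric compatible (it is not the Levi-Civita connection).
No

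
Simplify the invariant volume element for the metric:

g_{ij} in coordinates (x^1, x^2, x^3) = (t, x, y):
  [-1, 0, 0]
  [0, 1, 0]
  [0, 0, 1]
det(g) = -1
√|det(g)| = 1
Volume element: dV = 1 dt dx dy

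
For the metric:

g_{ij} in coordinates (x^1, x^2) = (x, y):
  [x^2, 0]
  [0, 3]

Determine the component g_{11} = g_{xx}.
With x^1 = x, x^2 = y, g_{11} = g_{xx} is the row-1, column-1 entry of the matrix.
g_{11} = x^2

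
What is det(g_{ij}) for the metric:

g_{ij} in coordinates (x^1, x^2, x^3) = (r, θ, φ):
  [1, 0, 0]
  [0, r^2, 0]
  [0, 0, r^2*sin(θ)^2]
Diagonal metric: det(g) = g_{11}·g_{22}·g_{33}
= (1)·(r^2)·(r^2*sin(θ)^2)
det(g) = r^4*sin(θ)^2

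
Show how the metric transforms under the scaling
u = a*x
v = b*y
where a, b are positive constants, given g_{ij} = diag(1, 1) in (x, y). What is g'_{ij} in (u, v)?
Invert the transformation: x = u/a, y = v/b
g'_{ij} = (∂x^k/∂x'^i)(∂x^l/∂x'^j) g_{kl}; with g_{kl} = δ_{kl} this is Σ_k (∂x^k/∂x'^i)(∂x^k/∂x'^j).
Jacobian: ∂x/∂u = 1/a, ∂x/∂v = 0, ∂y/∂u = 0, ∂y/∂v = 1/b
g'_{uu} = (1/a)(1/a) + (0)(0) = 1/a^2
g'_{uv} = (1/a)(0) + (0)(1/b) = 0
g'_{vv} = (0)(0) + (1/b)(1/b) = 1/b^2
g'_{ij} = diag(1/a^2, 1/b^2)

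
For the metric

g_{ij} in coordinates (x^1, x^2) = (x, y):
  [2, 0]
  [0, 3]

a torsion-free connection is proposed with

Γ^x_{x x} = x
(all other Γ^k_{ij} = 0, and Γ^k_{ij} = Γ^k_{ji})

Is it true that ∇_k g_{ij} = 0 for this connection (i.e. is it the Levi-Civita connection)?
Using ∇_k g_{ij} = ∂_k g_{ij} - Γ^m_{ki} g_{mj} - Γ^m_{kj} g_{im}:
∇_x g_{xx} = (0) - (2*x) - (2*x) = -4*x ≠ 0
So the connection is not metric compatible (it is not the Levi-Civita connection).
No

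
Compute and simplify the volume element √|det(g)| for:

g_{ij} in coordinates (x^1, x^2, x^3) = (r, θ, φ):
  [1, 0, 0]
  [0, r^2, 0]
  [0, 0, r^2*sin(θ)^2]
det(g) = r^4*sin(θ)^2
√|det(g)| = r^2*sin(θ) (taking 0 < θ < π so that |sin(θ)| = sin(θ))
Volume element: dV = r^2*sin(θ) dr dθ dφ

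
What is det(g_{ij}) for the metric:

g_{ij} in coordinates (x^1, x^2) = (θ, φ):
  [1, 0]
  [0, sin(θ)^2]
For a 2×2 metric: det(g) = g_{11}·g_{22} - g_{12}·g_{21}
= (1)·(sin(θ)^2) - (0)·(0)
= sin(θ)^2 - 0
det(g) = sin(θ)^2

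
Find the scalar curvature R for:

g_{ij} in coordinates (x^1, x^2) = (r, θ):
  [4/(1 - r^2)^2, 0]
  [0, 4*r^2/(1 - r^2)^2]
Non-zero Christoffel symbols (Γ^k_{ij} = Γ^k_{ji}):
Γ^r_{r r} = 2*r/(1 - r^2)
Γ^r_{θ θ} = (r^3 + r)/(r^2 - 1)
Γ^θ_{r θ} = (-r^2 - 1)/(r^3 - r)
Ricci tensor (R_{ij} = R^k_{ikj}): R_{rr} = -4/(r^2 - 1)^2, R_{rθ} = 0, R_{θθ} = -4*r^2/(r^2 - 1)^2
Inverse metric: g^{rr} = (1 - r^2)^2/4, g^{θθ} = (1 - r^2)^2/(4*r^2)
R = g^{ij} R_{ij} = ((1 - r^2)^2/4)(-4/(r^2 - 1)^2) + ((1 - r^2)^2/(4*r^2))(-4*r^2/(r^2 - 1)^2) = -2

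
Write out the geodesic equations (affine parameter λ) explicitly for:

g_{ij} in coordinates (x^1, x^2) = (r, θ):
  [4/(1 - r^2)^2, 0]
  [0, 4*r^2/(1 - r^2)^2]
Geodesic equation: d^2x^k/dλ^2 + Γ^k_{ij} (dx^i/dλ)(dx^j/dλ) = 0.
Non-zero Christoffel symbols:
Γ^r_{r r} = 2*r/(1 - r^2)
Γ^r_{θ θ} = (r^3 + r)/(r^2 - 1)
Γ^θ_{r θ} = (-r^2 - 1)/(r^3 - r)
Substituting (the symmetric pair Γ^k_{ij}, Γ^k_{ji} combines into a factor 2):
d^2r/dλ^2 + (2*r/(1 - r^2)) (dr/dλ)^2 + ((r^3 + r)/(r^2 - 1)) (dθ/dλ)^2 = 0
d^2θ/dλ^2 + ((-2*r^2 - 2)/(r^3 - r)) (dr/dλ)(dθ/dλ) = 0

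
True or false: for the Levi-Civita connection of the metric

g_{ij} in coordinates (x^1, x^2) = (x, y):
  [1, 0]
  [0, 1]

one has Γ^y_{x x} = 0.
Γ^y_{x x} = (1/2) g^{yy} (∂_x g_{yx} + ∂_x g_{yx} - ∂_y g_{xx}) = (1/2)(1)((0) + (0) - (0)) = 0
This equals the proposed value 0.
True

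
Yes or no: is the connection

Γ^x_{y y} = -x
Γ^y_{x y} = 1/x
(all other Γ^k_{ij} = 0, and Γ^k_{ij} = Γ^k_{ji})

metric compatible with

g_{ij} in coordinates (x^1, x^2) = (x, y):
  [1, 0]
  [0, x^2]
Using ∇_k g_{ij} = ∂_k g_{ij} - Γ^m_{ki} g_{mj} - Γ^m_{kj} g_{im}:
e.g. ∇_x g_{yy} = (2*x) - (x) - (x) = 0
Every component ∇_k g_{ij} vanishes: the connection is metric compatible.
Yes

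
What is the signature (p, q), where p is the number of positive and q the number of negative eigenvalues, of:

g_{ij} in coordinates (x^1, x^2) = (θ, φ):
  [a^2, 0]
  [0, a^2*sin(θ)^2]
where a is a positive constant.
The metric is diagonal, so its eigenvalues are the diagonal entries: a^2, a^2*sin(θ)^2 (at a generic point, where coordinate-dependent entries are positive).
2 positive, 0 negative.
(2, 0) - Riemannian (positive definite)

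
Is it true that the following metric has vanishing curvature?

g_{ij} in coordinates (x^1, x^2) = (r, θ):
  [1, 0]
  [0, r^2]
Non-zero Christoffel symbols:
Γ^r_{θ θ} = -r
Γ^θ_{r θ} = 1/r
Ricci tensor: R_{rr} = 0, R_{rθ} = 0, R_{θθ} = 0
All R_{ij} vanish; in 2 dimensions the Riemann tensor is fully determined by the Ricci tensor, so R^i_{jkl} = 0: the metric is flat (curvilinear coordinates on flat space).
Yes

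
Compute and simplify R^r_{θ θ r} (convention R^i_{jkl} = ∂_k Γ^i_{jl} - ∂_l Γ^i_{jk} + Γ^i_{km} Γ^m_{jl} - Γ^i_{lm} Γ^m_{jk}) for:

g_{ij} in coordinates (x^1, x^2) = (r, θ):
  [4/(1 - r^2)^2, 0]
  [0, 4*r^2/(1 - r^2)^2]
Non-zero Christoffel symbols (Γ^k_{ij} = Γ^k_{ji}):
Γ^r_{r r} = 2*r/(1 - r^2)
Γ^r_{θ θ} = (r^3 + r)/(r^2 - 1)
Γ^θ_{r θ} = (-r^2 - 1)/(r^3 - r)
R^r_{θ θ r} = ∂_θ Γ^r_{θ r} - ∂_r Γ^r_{θ θ} + Γ^r_{θ m} Γ^m_{θ r} - Γ^r_{r m} Γ^m_{θ θ}
  = (0) - ((r^4 - 4*r^2 - 1)/(r^2 - 1)^2) + (-(r^2 + 1)^2/(r^2 - 1)^2) - (-2*r^2*(r^2 + 1)/(r^2 - 1)^2) = 4*r^2/(r^2 - 1)^2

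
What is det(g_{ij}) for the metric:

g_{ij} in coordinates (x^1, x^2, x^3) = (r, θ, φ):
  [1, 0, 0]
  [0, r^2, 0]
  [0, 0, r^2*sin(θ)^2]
Diagonal metric: det(g) = g_{11}·g_{22}·g_{33}
= (1)·(r^2)·(r^2*sin(θ)^2)
det(g) = r^4*sin(θ)^2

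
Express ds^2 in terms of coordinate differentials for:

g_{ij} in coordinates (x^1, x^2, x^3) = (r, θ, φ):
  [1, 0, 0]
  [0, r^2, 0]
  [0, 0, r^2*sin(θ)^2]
ds^2 = g_{ij} dx^i dx^j; only the non-zero components contribute.
ds^2 = dr^2 + r^2 dθ^2 + r^2*sin(θ)^2 dφ^2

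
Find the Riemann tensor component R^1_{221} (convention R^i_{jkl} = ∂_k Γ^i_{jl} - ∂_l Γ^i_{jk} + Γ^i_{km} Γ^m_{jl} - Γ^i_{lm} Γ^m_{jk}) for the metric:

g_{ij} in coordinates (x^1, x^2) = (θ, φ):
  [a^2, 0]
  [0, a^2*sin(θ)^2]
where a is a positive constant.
Non-zero Christoffel symbols (Γ^k_{ij} = Γ^k_{ji}):
Γ^θ_{φ φ} = -sin(2*θ)/2
Γ^φ_{θ φ} = 1/tan(θ)
R^θ_{φ φ θ} = ∂_φ Γ^θ_{φ θ} - ∂_θ Γ^θ_{φ φ} + Γ^θ_{φ m} Γ^m_{φ θ} - Γ^θ_{θ m} Γ^m_{φ φ}
  = (0) - (-cos(2*θ)) + (-cos(θ)^2) - (0) = -sin(θ)^2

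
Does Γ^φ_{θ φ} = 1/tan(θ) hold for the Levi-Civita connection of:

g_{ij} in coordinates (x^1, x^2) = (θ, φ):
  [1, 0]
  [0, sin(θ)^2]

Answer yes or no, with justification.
Γ^φ_{θ φ} = (1/2) g^{φφ} (∂_θ g_{φφ} + ∂_φ g_{φθ} - ∂_φ g_{θφ}) = (1/2)(1/sin(θ)^2)((sin(2*θ)) + (0) - (0)) = 1/tan(θ)
This equals the proposed value 1/tan(θ).
Yes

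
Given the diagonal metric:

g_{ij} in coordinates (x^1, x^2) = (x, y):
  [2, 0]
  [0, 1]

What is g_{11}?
With x^1 = x, x^2 = y, g_{11} = g_{xx} is the row-1, column-1 entry of the matrix.
g_{11} = 2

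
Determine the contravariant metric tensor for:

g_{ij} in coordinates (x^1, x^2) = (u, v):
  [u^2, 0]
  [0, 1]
The metric is diagonal, so g^{ij} is diagonal with entries 1/g_{ii}: diag(1/(u^2), 1).
g^{ij}:
  [1/u^2, 0]
  [0, 1]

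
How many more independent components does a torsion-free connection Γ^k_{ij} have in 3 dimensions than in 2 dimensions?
Independent components in n dimensions: n × n(n+1)/2 = n^2(n+1)/2.
3D: 3 × 6 = 18
2D: 2 × 3 = 6
Difference = 18 - 6 = 12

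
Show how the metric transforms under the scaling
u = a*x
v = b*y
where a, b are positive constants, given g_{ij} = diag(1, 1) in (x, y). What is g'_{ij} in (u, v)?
Invert the transformation: x = u/a, y = v/b
g'_{ij} = (∂x^k/∂x'^i)(∂x^l/∂x'^j) g_{kl}; with g_{kl} = δ_{kl} this is Σ_k (∂x^k/∂x'^i)(∂x^k/∂x'^j).
Jacobian: ∂x/∂u = 1/a, ∂x/∂v = 0, ∂y/∂u = 0, ∂y/∂v = 1/b
g'_{uu} = (1/a)(1/a) + (0)(0) = 1/a^2
g'_{uv} = (1/a)(0) + (0)(1/b) = 0
g'_{vv} = (0)(0) + (1/b)(1/b) = 1/b^2
g'_{ij} = diag(1/a^2, 1/b^2)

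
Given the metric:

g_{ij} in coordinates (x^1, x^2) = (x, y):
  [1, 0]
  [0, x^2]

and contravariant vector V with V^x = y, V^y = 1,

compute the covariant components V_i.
V_i = g_{ij} V^j:
V_x = (1)(y) + (0)(1) = y
V_y = (0)(y) + (x^2)(1) = x^2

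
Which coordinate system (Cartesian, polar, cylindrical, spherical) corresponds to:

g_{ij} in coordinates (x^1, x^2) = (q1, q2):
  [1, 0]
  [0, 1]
All components are constant and the metric is the identity, i.e. orthonormal rectilinear coordinates.
Cartesian (2D) coordinates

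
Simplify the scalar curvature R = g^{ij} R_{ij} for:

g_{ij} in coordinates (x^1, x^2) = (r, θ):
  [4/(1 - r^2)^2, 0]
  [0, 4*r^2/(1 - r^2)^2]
Non-zero Christoffel symbols (Γ^k_{ij} = Γ^k_{ji}):
Γ^r_{r r} = 2*r/(1 - r^2)
Γ^r_{θ θ} = (r^3 + r)/(r^2 - 1)
Γ^θ_{r θ} = (-r^2 - 1)/(r^3 - r)
Ricci tensor (R_{ij} = R^k_{ikj}): R_{rr} = -4/(r^2 - 1)^2, R_{rθ} = 0, R_{θθ} = -4*r^2/(r^2 - 1)^2
Inverse metric: g^{rr} = (1 - r^2)^2/4, g^{θθ} = (1 - r^2)^2/(4*r^2)
R = g^{ij} R_{ij} = ((1 - r^2)^2/4)(-4/(r^2 - 1)^2) + ((1 - r^2)^2/(4*r^2))(-4*r^2/(r^2 - 1)^2) = -2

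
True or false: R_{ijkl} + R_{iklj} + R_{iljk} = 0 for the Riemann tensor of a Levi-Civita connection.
This is the first (algebraic) Bianchi identity.
True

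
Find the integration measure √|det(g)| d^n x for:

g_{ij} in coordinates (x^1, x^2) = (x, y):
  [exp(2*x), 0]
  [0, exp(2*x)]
det(g) = exp(4*x)
√|det(g)| = exp(2*x)
Volume element: dV = exp(2*x) dx dy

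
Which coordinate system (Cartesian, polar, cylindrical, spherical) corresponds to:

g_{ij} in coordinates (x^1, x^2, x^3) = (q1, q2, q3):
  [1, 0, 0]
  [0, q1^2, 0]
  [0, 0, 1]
The line element ds^2 = dq1^2 + q1^2 dq2^2 + dq3^2 is dr^2 + r^2 dθ^2 + dz^2 with q1 = r, q2 = θ, q3 = z.
cylindrical coordinates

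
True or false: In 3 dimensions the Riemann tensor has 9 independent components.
n^2(n^2-1)/12 = 9·8/12 = 6 independent components for n = 3.
False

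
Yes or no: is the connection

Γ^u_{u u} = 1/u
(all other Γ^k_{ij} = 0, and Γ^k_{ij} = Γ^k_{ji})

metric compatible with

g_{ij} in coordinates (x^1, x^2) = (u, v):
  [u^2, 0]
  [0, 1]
Using ∇_k g_{ij} = ∂_k g_{ij} - Γ^m_{ki} g_{mj} - Γ^m_{kj} g_{im}:
e.g. ∇_u g_{uu} = (2*u) - (u) - (u) = 0
Every component ∇_k g_{ij} vanishes: the connection is metric compatible.
Yes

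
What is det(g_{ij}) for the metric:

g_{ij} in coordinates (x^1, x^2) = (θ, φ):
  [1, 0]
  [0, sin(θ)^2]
For a 2×2 metric: det(g) = g_{11}·g_{22} - g_{12}·g_{21}
= (1)·(sin(θ)^2) - (0)·(0)
= sin(θ)^2 - 0
det(g) = sin(θ)^2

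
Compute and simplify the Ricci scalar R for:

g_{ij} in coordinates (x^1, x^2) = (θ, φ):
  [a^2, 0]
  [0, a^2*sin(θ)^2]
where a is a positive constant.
Non-zero Christoffel symbols (Γ^k_{ij} = Γ^k_{ji}):
Γ^θ_{φ φ} = -sin(2*θ)/2
Γ^φ_{θ φ} = 1/tan(θ)
Ricci tensor (R_{ij} = R^k_{ikj}): R_{θθ} = 1, R_{θφ} = 0, R_{φφ} = sin(θ)^2
Inverse metric: g^{θθ} = 1/a^2, g^{φφ} = 1/(a^2*sin(θ)^2)
R = g^{ij} R_{ij} = (1/a^2)(1) + (1/(a^2*sin(θ)^2))(sin(θ)^2) = 2/a^2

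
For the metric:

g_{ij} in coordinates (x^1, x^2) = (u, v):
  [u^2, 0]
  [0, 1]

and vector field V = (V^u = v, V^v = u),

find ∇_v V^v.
Non-zero Christoffel symbols:
Γ^u_{u u} = 1/u
∇_v V^v = ∂_v V^v + Γ^v_{v j} V^j
  = (0) + (0)(v) + (0)(u)
  = 0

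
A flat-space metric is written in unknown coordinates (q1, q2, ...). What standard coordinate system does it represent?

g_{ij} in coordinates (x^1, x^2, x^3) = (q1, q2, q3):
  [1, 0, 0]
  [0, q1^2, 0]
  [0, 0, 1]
The line element ds^2 = dq1^2 + q1^2 dq2^2 + dq3^2 is dr^2 + r^2 dθ^2 + dz^2 with q1 = r, q2 = θ, q3 = z.
cylindrical coordinates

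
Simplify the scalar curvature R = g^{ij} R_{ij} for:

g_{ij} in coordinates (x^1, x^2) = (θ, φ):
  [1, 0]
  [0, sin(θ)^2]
Non-zero Christoffel symbols (Γ^k_{ij} = Γ^k_{ji}):
Γ^θ_{φ φ} = -sin(2*θ)/2
Γ^φ_{θ φ} = 1/tan(θ)
Ricci tensor (R_{ij} = R^k_{ikj}): R_{θθ} = 1, R_{θφ} = 0, R_{φφ} = sin(θ)^2
Inverse metric: g^{θθ} = 1, g^{φφ} = 1/sin(θ)^2
R = g^{ij} R_{ij} = (1)(1) + (1/sin(θ)^2)(sin(θ)^2) = 2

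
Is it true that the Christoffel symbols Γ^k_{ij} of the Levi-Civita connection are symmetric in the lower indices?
The Levi-Civita connection is torsion-free, which is exactly Γ^k_{ij} = Γ^k_{ji}.
Yes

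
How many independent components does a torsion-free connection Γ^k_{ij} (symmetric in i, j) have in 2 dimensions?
Γ^k_{ij} has n choices for the upper index and n(n+1)/2 independent symmetric lower index pairs.
Total = 2 × 2×3/2 = 2 × 3 = 6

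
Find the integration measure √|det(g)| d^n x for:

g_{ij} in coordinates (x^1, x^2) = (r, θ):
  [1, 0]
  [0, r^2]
det(g) = r^2
√|det(g)| = r
Volume element: dV = r dr dθ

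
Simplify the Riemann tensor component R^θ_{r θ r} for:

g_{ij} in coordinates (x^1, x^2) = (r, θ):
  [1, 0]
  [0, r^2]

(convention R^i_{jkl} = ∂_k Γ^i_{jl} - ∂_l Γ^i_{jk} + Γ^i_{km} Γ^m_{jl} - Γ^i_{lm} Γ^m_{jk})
Non-zero Christoffel symbols (Γ^k_{ij} = Γ^k_{ji}):
Γ^r_{θ θ} = -r
Γ^θ_{r θ} = 1/r
R^θ_{r θ r} = ∂_θ Γ^θ_{r r} - ∂_r Γ^θ_{r θ} + Γ^θ_{θ m} Γ^m_{r r} - Γ^θ_{r m} Γ^m_{r θ}
  = (0) - (-1/r^2) + (0) - (1/r^2) = 0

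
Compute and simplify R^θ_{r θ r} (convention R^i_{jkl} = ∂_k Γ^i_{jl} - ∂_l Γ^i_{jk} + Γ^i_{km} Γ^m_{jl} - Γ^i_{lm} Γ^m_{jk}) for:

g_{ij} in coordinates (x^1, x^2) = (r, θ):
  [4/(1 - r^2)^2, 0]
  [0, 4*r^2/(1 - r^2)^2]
Non-zero Christoffel symbols (Γ^k_{ij} = Γ^k_{ji}):
Γ^r_{r r} = 2*r/(1 - r^2)
Γ^r_{θ θ} = (r^3 + r)/(r^2 - 1)
Γ^θ_{r θ} = (-r^2 - 1)/(r^3 - r)
R^θ_{r θ r} = ∂_θ Γ^θ_{r r} - ∂_r Γ^θ_{r θ} + Γ^θ_{θ m} Γ^m_{r r} - Γ^θ_{r m} Γ^m_{r θ}
  = (0) - ((r^4 + 4*r^2 - 1)/(r^3 - r)^2) + (2*(r^2 + 1)/(r^2 - 1)^2) - ((r^2 + 1)^2/(r^3 - r)^2) = -4/(r^2 - 1)^2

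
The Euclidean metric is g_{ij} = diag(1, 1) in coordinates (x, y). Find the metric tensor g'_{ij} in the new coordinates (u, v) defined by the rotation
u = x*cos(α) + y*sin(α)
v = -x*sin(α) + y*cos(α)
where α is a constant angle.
Invert the transformation: x = u*cos(α) - v*sin(α), y = u*sin(α) + v*cos(α)
g'_{ij} = (∂x^k/∂x'^i)(∂x^l/∂x'^j) g_{kl}; with g_{kl} = δ_{kl} this is Σ_k (∂x^k/∂x'^i)(∂x^k/∂x'^j).
Jacobian: ∂x/∂u = cos(α), ∂x/∂v = -sin(α), ∂y/∂u = sin(α), ∂y/∂v = cos(α)
g'_{uu} = (cos(α))(cos(α)) + (sin(α))(sin(α)) = 1
g'_{uv} = (cos(α))(-sin(α)) + (sin(α))(cos(α)) = 0
g'_{vv} = (-sin(α))(-sin(α)) + (cos(α))(cos(α)) = 1
g'_{ij} = diag(1, 1)
The Euclidean metric is invariant under rotations.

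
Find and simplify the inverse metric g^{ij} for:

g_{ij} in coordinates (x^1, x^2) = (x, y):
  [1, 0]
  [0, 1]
The metric is diagonal, so g^{ij} is diagonal with entries 1/g_{ii}: diag(1, 1).
g^{ij}:
  [1, 0]
  [0, 1]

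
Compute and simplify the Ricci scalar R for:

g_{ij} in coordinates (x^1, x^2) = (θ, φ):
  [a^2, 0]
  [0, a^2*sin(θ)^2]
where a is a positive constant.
Non-zero Christoffel symbols (Γ^k_{ij} = Γ^k_{ji}):
Γ^θ_{φ φ} = -sin(2*θ)/2
Γ^φ_{θ φ} = 1/tan(θ)
Ricci tensor (R_{ij} = R^k_{ikj}): R_{θθ} = 1, R_{θφ} = 0, R_{φφ} = sin(θ)^2
Inverse metric: g^{θθ} = 1/a^2, g^{φφ} = 1/(a^2*sin(θ)^2)
R = g^{ij} R_{ij} = (1/a^2)(1) + (1/(a^2*sin(θ)^2))(sin(θ)^2) = 2/a^2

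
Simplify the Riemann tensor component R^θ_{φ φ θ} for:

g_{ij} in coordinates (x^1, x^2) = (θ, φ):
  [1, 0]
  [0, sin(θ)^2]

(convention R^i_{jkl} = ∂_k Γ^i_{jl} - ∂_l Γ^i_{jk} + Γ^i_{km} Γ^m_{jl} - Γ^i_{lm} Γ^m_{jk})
Non-zero Christoffel symbols (Γ^k_{ij} = Γ^k_{ji}):
Γ^θ_{φ φ} = -sin(2*θ)/2
Γ^φ_{θ φ} = 1/tan(θ)
R^θ_{φ φ θ} = ∂_φ Γ^θ_{φ θ} - ∂_θ Γ^θ_{φ φ} + Γ^θ_{φ m} Γ^m_{φ θ} - Γ^θ_{θ m} Γ^m_{φ φ}
  = (0) - (-cos(2*θ)) + (-cos(θ)^2) - (0) = -sin(θ)^2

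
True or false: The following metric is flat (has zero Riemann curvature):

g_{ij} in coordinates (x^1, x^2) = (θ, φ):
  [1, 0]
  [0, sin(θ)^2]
Non-zero Christoffel symbols:
Γ^θ_{φ φ} = -sin(2*θ)/2
Γ^φ_{θ φ} = 1/tan(θ)
Ricci tensor: R_{θθ} = 1, R_{θφ} = 0, R_{φφ} = sin(θ)^2
The Ricci tensor is non-zero, so the Riemann tensor is non-zero: not flat.
False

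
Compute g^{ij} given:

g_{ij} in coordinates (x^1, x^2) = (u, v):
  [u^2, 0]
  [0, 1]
The metric is diagonal, so g^{ij} is diagonal with entries 1/g_{ii}: diag(1/(u^2), 1).
g^{ij}:
  [1/u^2, 0]
  [0, 1]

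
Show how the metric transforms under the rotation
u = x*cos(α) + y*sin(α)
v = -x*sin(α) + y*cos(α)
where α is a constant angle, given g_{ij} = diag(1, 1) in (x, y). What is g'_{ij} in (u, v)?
Invert the transformation: x = u*cos(α) - v*sin(α), y = u*sin(α) + v*cos(α)
g'_{ij} = (∂x^k/∂x'^i)(∂x^l/∂x'^j) g_{kl}; with g_{kl} = δ_{kl} this is Σ_k (∂x^k/∂x'^i)(∂x^k/∂x'^j).
Jacobian: ∂x/∂u = cos(α), ∂x/∂v = -sin(α), ∂y/∂u = sin(α), ∂y/∂v = cos(α)
g'_{uu} = (cos(α))(cos(α)) + (sin(α))(sin(α)) = 1
g'_{uv} = (cos(α))(-sin(α)) + (sin(α))(cos(α)) = 0
g'_{vv} = (-sin(α))(-sin(α)) + (cos(α))(cos(α)) = 1
g'_{ij} = diag(1, 1)
The Euclidean metric is invariant under rotations.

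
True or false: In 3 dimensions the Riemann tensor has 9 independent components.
n^2(n^2-1)/12 = 9·8/12 = 6 independent components for n = 3.
False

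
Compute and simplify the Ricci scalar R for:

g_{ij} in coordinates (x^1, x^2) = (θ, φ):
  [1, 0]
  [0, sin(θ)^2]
Non-zero Christoffel symbols (Γ^k_{ij} = Γ^k_{ji}):
Γ^θ_{φ φ} = -sin(2*θ)/2
Γ^φ_{θ φ} = 1/tan(θ)
Ricci tensor (R_{ij} = R^k_{ikj}): R_{θθ} = 1, R_{θφ} = 0, R_{φφ} = sin(θ)^2
Inverse metric: g^{θθ} = 1, g^{φφ} = 1/sin(θ)^2
R = g^{ij} R_{ij} = (1)(1) + (1/sin(θ)^2)(sin(θ)^2) = 2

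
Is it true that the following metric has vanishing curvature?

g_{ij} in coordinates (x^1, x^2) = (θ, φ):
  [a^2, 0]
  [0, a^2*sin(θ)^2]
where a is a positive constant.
Non-zero Christoffel symbols:
Γ^θ_{φ φ} = -sin(2*θ)/2
Γ^φ_{θ φ} = 1/tan(θ)
Ricci tensor: R_{θθ} = 1, R_{θφ} = 0, R_{φφ} = sin(θ)^2
The Ricci tensor is non-zero, so the Riemann tensor is non-zero: not flat.
No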